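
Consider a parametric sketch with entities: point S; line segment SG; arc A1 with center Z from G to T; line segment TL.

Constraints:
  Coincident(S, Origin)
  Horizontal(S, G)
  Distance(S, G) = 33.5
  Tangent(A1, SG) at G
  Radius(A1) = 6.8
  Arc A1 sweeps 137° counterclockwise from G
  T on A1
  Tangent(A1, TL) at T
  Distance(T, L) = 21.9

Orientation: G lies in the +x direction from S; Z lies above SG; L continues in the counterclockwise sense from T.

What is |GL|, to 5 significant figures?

29.032

On A1, G sits at bearing -90° from Z; a 137° counterclockwise sweep puts T at bearing 47°, so T = Z + 6.8·(cos 47°, sin 47°) = (38.138, 11.773). The tangent condition forces ZT to be normal to TL, so TL runs along (−sin 47°, cos 47°); with |TL| = 21.9, L = (22.121, 26.709). Then |GL| = |L − G| = 29.032.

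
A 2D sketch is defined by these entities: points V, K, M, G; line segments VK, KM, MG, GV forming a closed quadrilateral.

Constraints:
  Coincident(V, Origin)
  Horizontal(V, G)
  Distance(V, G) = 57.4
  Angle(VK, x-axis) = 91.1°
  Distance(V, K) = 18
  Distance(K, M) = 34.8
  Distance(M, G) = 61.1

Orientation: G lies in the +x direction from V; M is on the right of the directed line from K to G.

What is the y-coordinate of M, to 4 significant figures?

-16.79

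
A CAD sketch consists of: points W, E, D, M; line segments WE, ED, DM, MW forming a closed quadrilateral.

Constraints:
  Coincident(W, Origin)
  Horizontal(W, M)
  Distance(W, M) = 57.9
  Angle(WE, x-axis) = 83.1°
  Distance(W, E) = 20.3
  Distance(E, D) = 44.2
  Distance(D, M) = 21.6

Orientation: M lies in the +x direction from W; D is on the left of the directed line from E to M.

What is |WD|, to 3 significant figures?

50.1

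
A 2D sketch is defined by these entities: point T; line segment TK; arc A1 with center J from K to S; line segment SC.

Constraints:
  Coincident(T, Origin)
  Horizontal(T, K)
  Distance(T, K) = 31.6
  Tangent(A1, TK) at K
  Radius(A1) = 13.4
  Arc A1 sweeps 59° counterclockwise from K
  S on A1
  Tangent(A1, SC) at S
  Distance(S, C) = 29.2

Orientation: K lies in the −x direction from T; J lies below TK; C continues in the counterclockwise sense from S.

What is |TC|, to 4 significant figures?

66.13

T is at the origin; TK is horizontal with |TK| = 31.6 and K on the −x side, so K = (-31.60, 0.000). Since A1 is tangent to TK there, JK ⟂ TK, so J = K + (0, -13.4) = (-31.60, -13.40). On A1, K sits at bearing 90° from J; a 59° counterclockwise sweep puts S at bearing 149°, so S = J + 13.4·(cos 149°, sin 149°) = (-43.09, -6.498). Since A1 is tangent to SC there, JS ⟂ SC, so SC runs along (−sin 149°, cos 149°); with |SC| = 29.2, C = (-58.13, -31.53). Then |TC| = |C − T| = 66.13.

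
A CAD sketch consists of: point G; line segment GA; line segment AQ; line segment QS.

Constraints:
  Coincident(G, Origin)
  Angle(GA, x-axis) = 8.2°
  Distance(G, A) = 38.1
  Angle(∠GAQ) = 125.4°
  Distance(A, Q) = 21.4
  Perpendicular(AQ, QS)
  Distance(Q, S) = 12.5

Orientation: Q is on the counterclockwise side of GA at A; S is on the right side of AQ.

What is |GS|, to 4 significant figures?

61.54

∠GAQ = 125.4°, so AQ runs at 8.2° + (180° − 125.4°) = 62.80° from the x-axis; with |AQ| = 21.4, Q = A + 21.4·(cos 62.80°, sin 62.80°) = (47.49, 24.47). AQ is perpendicular to QS; with |QS| = 12.5 on the right of AQ, S = Q + 12.5·(0.8894, -0.4571) = (58.61, 18.75). Then |GS| = |S − G| = 61.54.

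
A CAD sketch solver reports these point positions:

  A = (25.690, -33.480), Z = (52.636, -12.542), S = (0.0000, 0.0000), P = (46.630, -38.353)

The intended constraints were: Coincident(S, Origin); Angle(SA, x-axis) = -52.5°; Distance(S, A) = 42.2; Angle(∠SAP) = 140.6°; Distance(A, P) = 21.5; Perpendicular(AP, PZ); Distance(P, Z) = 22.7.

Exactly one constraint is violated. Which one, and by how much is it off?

Distance(P, Z) = 22.7 — off by 3.80.

S = (0.00, 0.00) ✓; SA at -52.50° ✓; |SA| = 42.20 ✓; ∠SAP = 140.6° ✓; |AP| = 21.50 ✓; ∠(AP, PZ) = 90.00° ✓; |PZ| = 26.50 ✗.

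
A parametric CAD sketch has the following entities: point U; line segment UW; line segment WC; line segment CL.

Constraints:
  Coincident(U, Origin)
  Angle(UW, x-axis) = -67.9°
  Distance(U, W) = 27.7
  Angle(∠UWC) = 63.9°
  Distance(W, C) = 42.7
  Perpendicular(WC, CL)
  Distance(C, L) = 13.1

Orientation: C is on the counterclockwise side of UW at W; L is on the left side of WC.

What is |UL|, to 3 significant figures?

32.7

U is at the origin; UW runs at -67.9° with length 27.7, so W = 27.7·(cos -67.9°, sin -67.9°) = (10.4, -25.7). ∠UWC = 63.9°, so WC runs at -67.9° + (180° − 63.9°) = 48.2° from the x-axis; with |WC| = 42.7, C = W + 42.7·(cos 48.2°, sin 48.2°) = (38.9, 6.17). WC is perpendicular to CL; with |CL| = 13.1 on the left of WC, L = C + 13.1·(-0.745, 0.667) = (29.1, 14.9). Then |UL| = |L − U| = 32.7.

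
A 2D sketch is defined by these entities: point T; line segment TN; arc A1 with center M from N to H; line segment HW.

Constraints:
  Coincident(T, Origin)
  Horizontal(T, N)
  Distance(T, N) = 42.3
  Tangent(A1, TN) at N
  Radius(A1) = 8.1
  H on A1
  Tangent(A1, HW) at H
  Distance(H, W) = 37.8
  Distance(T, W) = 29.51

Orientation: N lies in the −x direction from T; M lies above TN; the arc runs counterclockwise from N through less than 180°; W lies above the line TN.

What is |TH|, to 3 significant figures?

36.8

T is at the origin; TN is horizontal with |TN| = 42.3 and N on the −x side, so N = (-42.3, 0.00). Tangency of A1 to TN means the radius MN is perpendicular to TN, so M = N + (0, 8.1) = (-42.3, 8.10). Since MH ⟂ HW (tangency), |MW| = √(8.1² + 37.8²) = 38.7 regardless of where H sits on A1. So W lies on both circle(T, 29.51) and circle(M, 38.7); the above-TN intersection is W = (-9.18, 28.0). H is the foot of the tangent from W: H = (-36.8, 2.19).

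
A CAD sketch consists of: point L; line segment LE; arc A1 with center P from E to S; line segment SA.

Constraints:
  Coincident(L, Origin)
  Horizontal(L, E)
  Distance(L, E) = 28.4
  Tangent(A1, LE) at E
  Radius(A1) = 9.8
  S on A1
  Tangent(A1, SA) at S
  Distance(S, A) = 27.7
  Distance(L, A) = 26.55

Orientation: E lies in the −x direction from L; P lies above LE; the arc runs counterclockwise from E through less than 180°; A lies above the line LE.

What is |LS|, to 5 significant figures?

20.902

Checks: ∠(PE, EL) = 90.00° ✓; |PE| = 9.800 ✓; |PS| = 9.800 ✓; ∠(PS, SA) = 90.00° ✓; |SA| = 27.70 ✓; |LA| = 26.55 ✓.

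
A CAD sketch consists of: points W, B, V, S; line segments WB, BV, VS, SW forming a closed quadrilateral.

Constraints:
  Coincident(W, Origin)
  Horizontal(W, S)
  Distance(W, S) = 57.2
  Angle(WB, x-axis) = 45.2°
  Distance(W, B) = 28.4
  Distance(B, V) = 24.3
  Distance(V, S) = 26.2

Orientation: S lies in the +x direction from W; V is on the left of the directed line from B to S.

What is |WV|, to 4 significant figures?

49.68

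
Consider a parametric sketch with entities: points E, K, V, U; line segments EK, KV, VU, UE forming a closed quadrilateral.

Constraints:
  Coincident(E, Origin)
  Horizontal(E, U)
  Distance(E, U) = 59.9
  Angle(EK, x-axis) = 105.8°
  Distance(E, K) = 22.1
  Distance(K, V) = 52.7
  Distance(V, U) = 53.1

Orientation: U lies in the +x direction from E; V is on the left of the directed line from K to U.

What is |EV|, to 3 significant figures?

62.4

E is at the origin; E and U share the same y with |EU| = 59.9 and U in +x, so U = (59.9, 0). EK runs at 105.8° with |EK| = 22.1, so K = (-6.02, 21.3). V is determined by |KV| = 52.7 and |VU| = 53.1 together: it lies at the intersection of circle(K, 52.7) and circle(U, 53.1). With |KU| = 69.3, the foot of the radical line on KU is 34.3 from K and the perpendicular offset is √(52.7² − 34.3²) = 40.0. Taking the left-of-KU solution: V = (38.9, 48.8).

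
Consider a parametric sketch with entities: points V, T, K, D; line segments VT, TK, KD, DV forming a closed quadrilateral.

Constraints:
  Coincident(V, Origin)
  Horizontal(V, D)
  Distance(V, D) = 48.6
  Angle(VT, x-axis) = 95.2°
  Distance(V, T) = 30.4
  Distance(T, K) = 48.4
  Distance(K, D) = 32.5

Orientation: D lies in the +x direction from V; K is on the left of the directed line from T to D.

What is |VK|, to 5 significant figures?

55.916

V is at the origin; VD is horizontal with |VD| = 48.6 and D in +x, so D = (48.6, 0). VT runs at 95.2° with |VT| = 30.4, so T = (-2.7552, 30.275). K is determined by |TK| = 48.4 and |KD| = 32.5 together: it lies at the intersection of circle(T, 48.4) and circle(D, 32.5). With |TD| = 59.615, the foot of the radical line on TD is 40.596 from T and the perpendicular offset is √(48.4² − 40.596²) = 26.354. Taking the left-of-TD solution: K = (45.600, 32.361).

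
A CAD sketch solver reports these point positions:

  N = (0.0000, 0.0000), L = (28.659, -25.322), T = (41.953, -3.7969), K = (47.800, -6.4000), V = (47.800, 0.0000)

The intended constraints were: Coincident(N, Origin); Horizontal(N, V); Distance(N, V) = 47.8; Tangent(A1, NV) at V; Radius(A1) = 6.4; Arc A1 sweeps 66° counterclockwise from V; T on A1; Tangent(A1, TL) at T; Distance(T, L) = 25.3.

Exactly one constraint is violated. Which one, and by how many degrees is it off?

Tangent(A1, TL) at T — off by 7.70°.

N = (0.00, 0.00) ✓; N.y = 0.00, V.y = 0.00 ✓; |NV| = 47.80 ✓; ∠(KV, VN) = 90.00° ✓; |KV| = 6.400 ✓; bearing(K→T) − bearing(K→V) = 66.00° ✓; |KT| = 6.400 ✓; ∠(KT, TL) = 97.70° ✗; |TL| = 25.30 ✓.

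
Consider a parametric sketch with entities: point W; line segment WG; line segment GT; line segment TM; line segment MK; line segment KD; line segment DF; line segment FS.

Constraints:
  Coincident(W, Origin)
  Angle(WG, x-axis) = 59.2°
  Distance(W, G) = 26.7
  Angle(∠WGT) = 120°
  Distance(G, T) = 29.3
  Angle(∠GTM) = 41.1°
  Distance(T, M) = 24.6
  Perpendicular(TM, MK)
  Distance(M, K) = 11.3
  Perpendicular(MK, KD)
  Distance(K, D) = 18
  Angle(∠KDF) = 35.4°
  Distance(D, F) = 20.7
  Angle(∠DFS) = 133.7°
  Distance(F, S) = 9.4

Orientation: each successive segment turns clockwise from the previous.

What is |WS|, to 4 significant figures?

17.46

W is at the origin; WG runs at 59.2° with length 26.7, so G = (13.67, 22.93). ∠WGT = 120.0° gives GT at -0.8000° from the x-axis; with |GT| = 29.3, T = (42.97, 22.53). ∠GTM = 41.1° gives TM at -139.7° from the x-axis; with |TM| = 24.6, M = (24.21, 6.614). TM is perpendicular to MK, so MK runs at 130.3°; with |MK| = 11.3, K = (16.90, 15.23). MK ⟂ KD, so KD runs at 40.30°; with |KD| = 18.0, D = (30.63, 26.87). ∠KDF = 35.4° gives DF at -104.3° from the x-axis; with |DF| = 20.7, F = (25.51, 6.816). ∠DFS = 133.7° gives FS at -150.6° from the x-axis; with |FS| = 9.4, S = (17.32, 2.201). Then |WS| = |S − W| = 17.46.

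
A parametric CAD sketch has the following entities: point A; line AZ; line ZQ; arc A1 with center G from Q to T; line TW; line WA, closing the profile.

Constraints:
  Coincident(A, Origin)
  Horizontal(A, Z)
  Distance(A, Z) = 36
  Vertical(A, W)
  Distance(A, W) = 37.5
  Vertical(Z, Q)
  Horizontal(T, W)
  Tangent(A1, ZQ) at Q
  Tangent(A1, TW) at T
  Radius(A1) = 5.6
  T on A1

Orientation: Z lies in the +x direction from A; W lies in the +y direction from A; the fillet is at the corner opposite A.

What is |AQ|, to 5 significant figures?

48.100

A is at the origin; AZ is horizontal with |AZ| = 36.0 and Z on the +x side, so Z = (36.000, 0.0000). A and W share the same x with |AW| = 37.5 and W on the +y side, so W = (0.0000, 37.500). The virtual corner opposite A is at (36.000, 37.500). The tangent condition forces GQ to be normal to ZQ and since A1 is tangent to TW there, GT ⟂ TW, with radius 5.6, so the center G sits 5.6 in from both sides at G = (30.400, 31.900). That places the tangent points at Q = (36.000, 31.900) on ZQ and T = (30.400, 37.500) on TW. Then |AQ| = |Q − A| = 48.100.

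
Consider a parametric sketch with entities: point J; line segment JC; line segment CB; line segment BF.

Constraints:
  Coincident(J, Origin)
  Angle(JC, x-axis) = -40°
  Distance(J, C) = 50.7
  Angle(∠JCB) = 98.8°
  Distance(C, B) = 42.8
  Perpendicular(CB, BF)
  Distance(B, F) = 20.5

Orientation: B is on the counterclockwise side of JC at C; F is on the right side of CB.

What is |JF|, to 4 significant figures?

86.84

J is at the origin; JC runs at -40.0° with length 50.7, so C = 50.7·(cos -40.0°, sin -40.0°) = (38.84, -32.59). ∠JCB = 98.8°, so CB runs at -40.0° + (180° − 98.8°) = 41.20° from the x-axis; with |CB| = 42.8, B = C + 42.8·(cos 41.20°, sin 41.20°) = (71.04, -4.397). The perpendicularity gives BF at right angles to CB; with |BF| = 20.5 on the right of CB, F = B + 20.5·(0.6587, -0.7524) = (84.54, -19.82). Then |JF| = |F − J| = 86.84.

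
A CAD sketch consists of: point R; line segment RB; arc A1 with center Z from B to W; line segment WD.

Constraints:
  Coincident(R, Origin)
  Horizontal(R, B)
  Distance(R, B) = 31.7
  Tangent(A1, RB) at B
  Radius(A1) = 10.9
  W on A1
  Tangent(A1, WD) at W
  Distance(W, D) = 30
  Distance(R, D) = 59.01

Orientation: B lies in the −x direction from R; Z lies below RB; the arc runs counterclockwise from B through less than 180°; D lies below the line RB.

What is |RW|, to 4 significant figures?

43.98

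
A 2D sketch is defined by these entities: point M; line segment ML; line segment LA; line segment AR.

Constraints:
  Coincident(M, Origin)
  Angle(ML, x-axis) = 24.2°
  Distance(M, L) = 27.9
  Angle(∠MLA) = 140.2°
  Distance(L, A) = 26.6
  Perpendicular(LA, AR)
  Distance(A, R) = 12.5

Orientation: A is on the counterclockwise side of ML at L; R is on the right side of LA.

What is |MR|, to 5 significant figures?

56.825

∠MLA = 140.2°, so LA runs at 24.2° + (180° − 140.2°) = 64.000° from the x-axis; with |LA| = 26.6, A = L + 26.6·(cos 64.000°, sin 64.000°) = (37.109, 35.345). LA ⟂ AR; with |AR| = 12.5 on the right of LA, R = A + 12.5·(0.89879, -0.43837) = (48.344, 29.865). Then |MR| = |R − M| = 56.825.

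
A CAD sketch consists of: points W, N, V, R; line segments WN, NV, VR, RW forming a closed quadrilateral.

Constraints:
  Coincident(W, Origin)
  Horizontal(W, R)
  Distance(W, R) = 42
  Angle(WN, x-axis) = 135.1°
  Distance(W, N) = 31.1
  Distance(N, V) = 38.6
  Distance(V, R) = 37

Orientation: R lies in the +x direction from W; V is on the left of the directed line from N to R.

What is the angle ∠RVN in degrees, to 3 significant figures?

127°

Checks: |NV| = 38.60 ✓; |VR| = 37.00 ✓.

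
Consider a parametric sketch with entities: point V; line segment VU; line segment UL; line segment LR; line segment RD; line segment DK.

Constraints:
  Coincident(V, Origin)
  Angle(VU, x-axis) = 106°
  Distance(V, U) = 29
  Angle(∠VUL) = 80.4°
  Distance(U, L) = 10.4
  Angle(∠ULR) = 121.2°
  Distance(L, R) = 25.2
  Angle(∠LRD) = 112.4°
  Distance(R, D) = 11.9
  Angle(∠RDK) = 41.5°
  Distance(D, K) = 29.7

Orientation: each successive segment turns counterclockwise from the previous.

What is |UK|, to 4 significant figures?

13.84

V is at the origin; VU runs at 106.0° with length 29.0, so U = (-7.993, 27.88). ∠VUL = 80.4° gives UL at -154.4° from the x-axis; with |UL| = 10.4, L = (-17.37, 23.38). ∠ULR = 121.2° gives LR at -95.60° from the x-axis; with |LR| = 25.2, R = (-19.83, -1.697). ∠LRD = 112.4° gives RD at -28.00° from the x-axis; with |RD| = 11.9, D = (-9.325, -7.284). ∠RDK = 41.5° gives DK at 110.5° from the x-axis; with |DK| = 29.7, K = (-19.73, 20.54). Then |UK| = |K − U| = 13.84.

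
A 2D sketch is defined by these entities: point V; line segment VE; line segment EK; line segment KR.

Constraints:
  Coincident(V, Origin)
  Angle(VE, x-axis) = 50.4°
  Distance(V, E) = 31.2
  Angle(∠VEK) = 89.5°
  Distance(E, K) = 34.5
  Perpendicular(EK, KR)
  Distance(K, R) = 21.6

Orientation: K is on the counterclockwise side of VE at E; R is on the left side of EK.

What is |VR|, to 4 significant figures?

35.55

∠VEK = 89.5°, so EK runs at 50.4° + (180° − 89.5°) = 140.9° from the x-axis; with |EK| = 34.5, K = E + 34.5·(cos 140.9°, sin 140.9°) = (-6.886, 45.80). EK is perpendicular to KR; with |KR| = 21.6 on the left of EK, R = K + 21.6·(-0.6307, -0.7760) = (-20.51, 29.04). Then |VR| = |R − V| = 35.55.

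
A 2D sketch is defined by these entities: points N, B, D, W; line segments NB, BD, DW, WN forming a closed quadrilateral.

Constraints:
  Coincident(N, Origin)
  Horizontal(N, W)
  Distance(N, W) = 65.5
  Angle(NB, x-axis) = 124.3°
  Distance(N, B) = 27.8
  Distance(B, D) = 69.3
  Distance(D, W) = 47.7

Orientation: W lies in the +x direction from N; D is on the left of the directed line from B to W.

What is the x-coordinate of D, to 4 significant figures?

50.00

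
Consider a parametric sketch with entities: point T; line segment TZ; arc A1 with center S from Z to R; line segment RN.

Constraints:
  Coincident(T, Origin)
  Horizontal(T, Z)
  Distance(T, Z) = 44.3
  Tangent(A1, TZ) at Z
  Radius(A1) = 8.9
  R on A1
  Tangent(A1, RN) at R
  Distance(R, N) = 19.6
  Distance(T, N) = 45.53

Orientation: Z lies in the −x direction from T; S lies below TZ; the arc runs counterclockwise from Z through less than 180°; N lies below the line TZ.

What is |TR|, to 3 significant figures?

52.5

Checks: |SZ| = 8.900 ✓; |SR| = 8.900 ✓; ∠(SR, RN) = 90.00° ✓; |RN| = 19.60 ✓; |TN| = 45.53 ✓.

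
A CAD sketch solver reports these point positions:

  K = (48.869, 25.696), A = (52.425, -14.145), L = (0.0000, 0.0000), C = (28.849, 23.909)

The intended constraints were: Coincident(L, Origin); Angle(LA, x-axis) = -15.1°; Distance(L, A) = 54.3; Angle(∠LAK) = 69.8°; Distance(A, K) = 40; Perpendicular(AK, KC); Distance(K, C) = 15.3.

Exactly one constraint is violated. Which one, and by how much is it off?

Distance(K, C) = 15.3 — off by 4.80.

L = (0.00, 0.00) ✓; LA at -15.10° ✓; |LA| = 54.30 ✓; ∠LAK = 69.80° ✓; |AK| = 40.00 ✓; ∠(AK, KC) = 90.00° ✓; |KC| = 20.10 ✗.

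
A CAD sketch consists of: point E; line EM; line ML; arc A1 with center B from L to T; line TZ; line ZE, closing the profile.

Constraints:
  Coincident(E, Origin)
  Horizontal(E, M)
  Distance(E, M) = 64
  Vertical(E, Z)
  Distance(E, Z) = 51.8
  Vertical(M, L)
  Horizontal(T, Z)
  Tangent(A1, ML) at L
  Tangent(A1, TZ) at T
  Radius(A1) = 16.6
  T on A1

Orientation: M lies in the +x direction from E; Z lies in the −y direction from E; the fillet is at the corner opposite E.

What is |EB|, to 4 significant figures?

59.04

E and Z share the same x with |EZ| = 51.8 and Z on the −y side, so Z = (0.000, -51.80). The virtual corner opposite E is at (64.00, -51.80). The tangent condition forces BL to be normal to ML and A1 meets TZ tangentially, so BT is at right angles to TZ, with radius 16.6, so the center B sits 16.6 in from both sides at B = (47.40, -35.20). Then |EB| = |B − E| = 59.04.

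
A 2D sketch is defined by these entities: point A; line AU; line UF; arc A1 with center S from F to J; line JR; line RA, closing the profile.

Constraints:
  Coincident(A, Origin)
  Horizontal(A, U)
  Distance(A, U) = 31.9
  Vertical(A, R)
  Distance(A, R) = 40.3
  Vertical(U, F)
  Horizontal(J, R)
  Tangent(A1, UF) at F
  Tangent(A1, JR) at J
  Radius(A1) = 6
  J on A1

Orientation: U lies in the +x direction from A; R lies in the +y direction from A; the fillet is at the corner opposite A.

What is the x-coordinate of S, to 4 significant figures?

25.90

A and R share the same x with |AR| = 40.3 and R on the +y side, so R = (0.000, 40.30). The virtual corner opposite A is at (31.90, 40.30). The tangent condition forces SF to be normal to UF and A1 meets JR tangentially, so SJ is at right angles to JR, with radius 6.0, so the center S sits 6.0 in from both sides at S = (25.90, 34.30). So S.x = 25.90.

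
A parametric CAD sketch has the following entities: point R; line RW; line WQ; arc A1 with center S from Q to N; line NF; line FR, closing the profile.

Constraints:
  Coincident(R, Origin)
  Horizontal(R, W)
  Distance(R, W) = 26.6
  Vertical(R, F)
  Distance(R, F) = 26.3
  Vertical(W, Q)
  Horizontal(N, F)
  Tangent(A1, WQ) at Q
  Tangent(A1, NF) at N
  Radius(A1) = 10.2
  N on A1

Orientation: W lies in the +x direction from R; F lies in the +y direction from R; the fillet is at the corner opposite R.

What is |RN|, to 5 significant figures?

30.994

R is at the origin; RW is horizontal with |RW| = 26.6 and W on the +x side, so W = (26.600, 0.0000). R and F share the same x with |RF| = 26.3 and F on the +y side, so F = (0.0000, 26.300). The virtual corner opposite R is at (26.600, 26.300). Tangency of A1 to WQ means the radius SQ is perpendicular to WQ and since A1 is tangent to NF there, SN ⟂ NF, with radius 10.2, so the center S sits 10.2 in from both sides at S = (16.400, 16.100). That places the tangent points at Q = (26.600, 16.100) on WQ and N = (16.400, 26.300) on NF. Then |RN| = |N − R| = 30.994.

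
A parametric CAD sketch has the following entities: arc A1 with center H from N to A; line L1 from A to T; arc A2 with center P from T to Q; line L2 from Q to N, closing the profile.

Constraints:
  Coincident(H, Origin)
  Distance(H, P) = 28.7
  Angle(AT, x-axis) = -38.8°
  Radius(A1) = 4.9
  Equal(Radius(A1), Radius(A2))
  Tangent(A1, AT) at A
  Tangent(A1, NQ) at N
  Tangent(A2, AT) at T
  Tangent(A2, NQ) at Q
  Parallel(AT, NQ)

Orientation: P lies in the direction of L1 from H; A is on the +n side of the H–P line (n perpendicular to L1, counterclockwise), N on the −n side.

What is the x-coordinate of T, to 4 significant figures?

25.44

Tangency of A1 to both parallel lines with radius 4.9 puts A and N at H ± 4.9·n: A = (3.070, 3.819), N = (-3.070, -3.819). Equal radii place T and Q the same way about P: T = P + 4.9·n = (25.44, -14.16), Q = P − 4.9·n = (19.30, -21.80). So T.x = 25.44.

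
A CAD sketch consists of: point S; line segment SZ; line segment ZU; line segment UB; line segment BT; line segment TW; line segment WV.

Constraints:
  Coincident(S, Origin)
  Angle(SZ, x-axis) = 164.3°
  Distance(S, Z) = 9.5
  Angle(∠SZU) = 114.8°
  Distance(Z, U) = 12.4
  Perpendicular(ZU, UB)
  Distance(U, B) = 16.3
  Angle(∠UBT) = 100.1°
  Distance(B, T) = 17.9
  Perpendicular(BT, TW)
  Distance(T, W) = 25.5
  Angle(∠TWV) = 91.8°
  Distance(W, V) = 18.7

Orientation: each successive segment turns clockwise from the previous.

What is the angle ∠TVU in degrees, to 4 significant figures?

47.26°

BT is perpendicular to TW, so TW runs at -160.8°; with |TW| = 25.5, W = (-13.21, -7.898). ∠TWV = 91.8° gives WV at 111.0° from the x-axis; with |WV| = 18.7, V = (-19.91, 9.560). Then cos ∠TVU = VT·VU / (|VT||VU|), giving 47.26°.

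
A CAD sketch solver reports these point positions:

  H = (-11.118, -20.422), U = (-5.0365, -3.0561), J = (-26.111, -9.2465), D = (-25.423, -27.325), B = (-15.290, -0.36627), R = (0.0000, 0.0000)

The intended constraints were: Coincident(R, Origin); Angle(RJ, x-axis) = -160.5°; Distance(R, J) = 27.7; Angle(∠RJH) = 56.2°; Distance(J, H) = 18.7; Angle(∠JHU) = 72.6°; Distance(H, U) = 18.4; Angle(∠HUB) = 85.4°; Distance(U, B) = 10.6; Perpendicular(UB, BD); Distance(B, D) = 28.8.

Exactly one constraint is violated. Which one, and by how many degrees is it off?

Perpendicular(UB, BD) — off by 5.90°.

R = (0.00, 0.00) ✓; RJ at -160.5° ✓; |RJ| = 27.70 ✓; ∠RJH = 56.20° ✓; |JH| = 18.70 ✓; ∠JHU = 72.60° ✓; |HU| = 18.40 ✓; ∠HUB = 85.40° ✓; |UB| = 10.60 ✓; ∠(UB, BD) = 84.10° ✗; |BD| = 28.80 ✓.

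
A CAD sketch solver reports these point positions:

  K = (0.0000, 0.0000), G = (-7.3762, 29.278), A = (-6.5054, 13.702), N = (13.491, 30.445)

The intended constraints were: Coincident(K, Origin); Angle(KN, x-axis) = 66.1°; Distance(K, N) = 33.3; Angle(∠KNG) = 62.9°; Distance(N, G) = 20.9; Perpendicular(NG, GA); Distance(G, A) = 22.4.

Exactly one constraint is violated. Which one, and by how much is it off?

Distance(G, A) = 22.4 — off by 6.80.

K = (0.00, 0.00) ✓; KN at 66.10° ✓; |KN| = 33.30 ✓; ∠KNG = 62.90° ✓; |NG| = 20.90 ✓; ∠(NG, GA) = 90.00° ✓; |GA| = 15.60 ✗.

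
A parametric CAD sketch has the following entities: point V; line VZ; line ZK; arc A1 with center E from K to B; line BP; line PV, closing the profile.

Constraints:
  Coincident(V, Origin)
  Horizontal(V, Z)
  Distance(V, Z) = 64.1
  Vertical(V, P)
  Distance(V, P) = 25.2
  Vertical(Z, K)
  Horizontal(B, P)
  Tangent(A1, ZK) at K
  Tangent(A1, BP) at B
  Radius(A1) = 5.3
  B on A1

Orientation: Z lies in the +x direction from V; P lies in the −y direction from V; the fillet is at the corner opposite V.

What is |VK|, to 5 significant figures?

67.118

V is at the origin; VZ is horizontal with |VZ| = 64.1 and Z on the +x side, so Z = (64.100, 0.0000). VP is vertical with |VP| = 25.2 and P on the −y side, so P = (0.0000, -25.200). The virtual corner opposite V is at (64.100, -25.200). The tangent condition forces EK to be normal to ZK and since A1 is tangent to BP there, EB ⟂ BP, with radius 5.3, so the center E sits 5.3 in from both sides at E = (58.800, -19.900). That places the tangent points at K = (64.100, -19.900) on ZK and B = (58.800, -25.200) on BP. Then |VK| = |K − V| = 67.118.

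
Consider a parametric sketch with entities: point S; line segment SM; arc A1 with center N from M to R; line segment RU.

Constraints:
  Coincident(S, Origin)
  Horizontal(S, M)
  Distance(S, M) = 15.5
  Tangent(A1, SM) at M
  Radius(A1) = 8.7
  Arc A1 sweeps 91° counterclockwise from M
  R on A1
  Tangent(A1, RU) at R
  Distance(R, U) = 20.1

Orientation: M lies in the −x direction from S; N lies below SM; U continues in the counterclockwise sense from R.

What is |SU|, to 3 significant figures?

37.5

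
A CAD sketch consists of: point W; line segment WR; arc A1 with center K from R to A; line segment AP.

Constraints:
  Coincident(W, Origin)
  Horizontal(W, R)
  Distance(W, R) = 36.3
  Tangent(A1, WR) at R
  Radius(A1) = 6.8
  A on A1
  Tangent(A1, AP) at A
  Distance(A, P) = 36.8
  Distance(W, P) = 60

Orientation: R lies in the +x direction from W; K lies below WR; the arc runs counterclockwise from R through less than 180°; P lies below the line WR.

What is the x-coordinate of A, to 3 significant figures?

29.8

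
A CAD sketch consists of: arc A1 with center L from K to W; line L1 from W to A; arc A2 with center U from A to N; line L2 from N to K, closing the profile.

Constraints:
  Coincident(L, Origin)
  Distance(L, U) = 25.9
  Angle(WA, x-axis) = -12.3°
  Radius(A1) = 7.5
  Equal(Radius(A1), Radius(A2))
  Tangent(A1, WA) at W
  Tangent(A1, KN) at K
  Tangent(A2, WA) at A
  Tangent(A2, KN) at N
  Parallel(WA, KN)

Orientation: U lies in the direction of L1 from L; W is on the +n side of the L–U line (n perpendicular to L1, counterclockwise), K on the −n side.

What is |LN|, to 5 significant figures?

26.964

The slot axis is L1's direction at -12.3°, so u = (cos -12.3°, sin -12.3°) = (0.97705, -0.21303) and n = (−sin -12.3°, cos -12.3°) = (0.21303, 0.97705). L is at the origin and U lies 25.9 along u from L, so U = 25.9·u = (25.305, -5.5175). Tangency of A1 to both parallel lines with radius 7.5 puts W and K at L ± 7.5·n: W = (1.5977, 7.3278), K = (-1.5977, -7.3278). Equal radii place A and N the same way about U: A = U + 7.5·n = (26.903, 1.8104), N = U − 7.5·n = (23.708, -12.845). Then |LN| = |N − L| = 26.964.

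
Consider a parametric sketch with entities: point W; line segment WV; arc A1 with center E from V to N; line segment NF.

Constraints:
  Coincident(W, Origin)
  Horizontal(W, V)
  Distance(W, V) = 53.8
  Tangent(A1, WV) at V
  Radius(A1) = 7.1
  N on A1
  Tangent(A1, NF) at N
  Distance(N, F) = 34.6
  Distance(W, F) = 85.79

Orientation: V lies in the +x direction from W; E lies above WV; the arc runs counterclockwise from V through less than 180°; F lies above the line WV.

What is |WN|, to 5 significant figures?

59.569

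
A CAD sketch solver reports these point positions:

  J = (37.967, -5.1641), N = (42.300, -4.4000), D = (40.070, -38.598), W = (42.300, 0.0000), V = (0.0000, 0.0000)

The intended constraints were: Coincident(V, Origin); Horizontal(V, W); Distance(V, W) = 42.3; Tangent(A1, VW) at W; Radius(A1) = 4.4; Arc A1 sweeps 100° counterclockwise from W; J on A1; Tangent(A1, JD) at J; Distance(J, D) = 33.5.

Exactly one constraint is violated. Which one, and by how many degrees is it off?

Tangent(A1, JD) at J — off by 6.40°.

V = (0.00, 0.00) ✓; V.y = 0.00, W.y = 0.00 ✓; |VW| = 42.30 ✓; ∠(NW, WV) = 90.00° ✓; |NW| = 4.400 ✓; bearing(N→J) − bearing(N→W) = 100.0° ✓; |NJ| = 4.400 ✓; ∠(NJ, JD) = 96.40° ✗; |JD| = 33.50 ✓.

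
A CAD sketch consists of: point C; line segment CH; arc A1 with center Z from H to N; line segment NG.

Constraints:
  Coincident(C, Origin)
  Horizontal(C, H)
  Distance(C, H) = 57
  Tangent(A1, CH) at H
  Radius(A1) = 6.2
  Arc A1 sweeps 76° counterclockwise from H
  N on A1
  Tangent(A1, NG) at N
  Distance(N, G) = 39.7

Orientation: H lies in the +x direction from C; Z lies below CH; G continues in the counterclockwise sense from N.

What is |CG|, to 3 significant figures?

59.8

On A1, H sits at bearing 90° from Z; a 76° counterclockwise sweep puts N at bearing 166°, so N = Z + 6.2·(cos 166°, sin 166°) = (51.0, -4.70). Tangency of A1 to NG means the radius ZN is perpendicular to NG, so NG runs along (−sin 166°, cos 166°); with |NG| = 39.7, G = (41.4, -43.2). Then |CG| = |G − C| = 59.8.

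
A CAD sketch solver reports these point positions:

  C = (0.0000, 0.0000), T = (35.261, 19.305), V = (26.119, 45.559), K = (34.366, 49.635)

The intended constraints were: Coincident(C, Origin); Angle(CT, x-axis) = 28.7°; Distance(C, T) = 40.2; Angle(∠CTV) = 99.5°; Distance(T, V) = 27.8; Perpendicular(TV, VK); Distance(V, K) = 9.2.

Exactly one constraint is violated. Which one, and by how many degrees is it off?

Perpendicular(TV, VK) — off by 7.10°.

C = (0.00, 0.00) ✓; CT at 28.70° ✓; |CT| = 40.20 ✓; ∠CTV = 99.50° ✓; |TV| = 27.80 ✓; ∠(TV, VK) = 82.90° ✗; |VK| = 9.199 ✓.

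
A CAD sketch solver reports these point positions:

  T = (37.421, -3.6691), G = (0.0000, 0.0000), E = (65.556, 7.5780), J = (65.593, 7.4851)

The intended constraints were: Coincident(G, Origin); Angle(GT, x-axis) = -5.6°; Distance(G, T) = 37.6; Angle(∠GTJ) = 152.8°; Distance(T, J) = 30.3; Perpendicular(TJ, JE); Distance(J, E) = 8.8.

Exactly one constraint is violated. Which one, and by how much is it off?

Distance(J, E) = 8.8 — off by 8.70.

G = (0.00, 0.00) ✓; GT at -5.600° ✓; |GT| = 37.60 ✓; ∠GTJ = 152.8° ✓; |TJ| = 30.30 ✓; ∠(TJ, JE) = 90.12° ✓; |JE| = 0.1000 ✗.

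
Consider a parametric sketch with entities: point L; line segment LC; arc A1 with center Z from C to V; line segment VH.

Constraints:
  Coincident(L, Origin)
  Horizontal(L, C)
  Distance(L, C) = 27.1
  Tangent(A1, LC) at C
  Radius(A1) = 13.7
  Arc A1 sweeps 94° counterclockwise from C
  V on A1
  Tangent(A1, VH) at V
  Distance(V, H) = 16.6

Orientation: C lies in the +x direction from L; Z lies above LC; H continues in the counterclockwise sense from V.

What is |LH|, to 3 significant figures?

50.4

On A1, C sits at bearing -90° from Z; a 94° counterclockwise sweep puts V at bearing 4°, so V = Z + 13.7·(cos 4°, sin 4°) = (40.8, 14.7). The tangent condition forces ZV to be normal to VH, so VH runs along (−sin 4°, cos 4°); with |VH| = 16.6, H = (39.6, 31.2). Then |LH| = |H − L| = 50.4.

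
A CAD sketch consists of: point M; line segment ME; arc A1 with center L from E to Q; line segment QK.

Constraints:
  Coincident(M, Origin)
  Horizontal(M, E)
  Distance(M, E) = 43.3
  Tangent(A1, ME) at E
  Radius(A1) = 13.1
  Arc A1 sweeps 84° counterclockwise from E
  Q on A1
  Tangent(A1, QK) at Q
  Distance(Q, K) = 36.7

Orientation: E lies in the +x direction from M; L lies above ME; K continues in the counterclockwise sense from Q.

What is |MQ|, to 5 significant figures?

57.537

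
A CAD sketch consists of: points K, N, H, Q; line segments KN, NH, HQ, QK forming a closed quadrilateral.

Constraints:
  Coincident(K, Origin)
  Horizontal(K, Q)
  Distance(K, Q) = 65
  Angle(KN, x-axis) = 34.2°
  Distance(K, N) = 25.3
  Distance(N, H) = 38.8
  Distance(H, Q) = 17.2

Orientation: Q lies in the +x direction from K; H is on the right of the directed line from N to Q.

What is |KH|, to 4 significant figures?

52.11

K is at the origin; K and Q share the same y with |KQ| = 65.0 and Q in +x, so Q = (65.0, 0). KN runs at 34.2° with |KN| = 25.3, so N = (20.93, 14.22). H is determined by |NH| = 38.8 and |HQ| = 17.2 together: it lies at the intersection of circle(N, 38.8) and circle(Q, 17.2). With |NQ| = 46.31, the foot of the radical line on NQ is 36.22 from N and the perpendicular offset is √(38.8² − 36.22²) = 13.92. Taking the right-of-NQ solution: H = (51.12, -10.15).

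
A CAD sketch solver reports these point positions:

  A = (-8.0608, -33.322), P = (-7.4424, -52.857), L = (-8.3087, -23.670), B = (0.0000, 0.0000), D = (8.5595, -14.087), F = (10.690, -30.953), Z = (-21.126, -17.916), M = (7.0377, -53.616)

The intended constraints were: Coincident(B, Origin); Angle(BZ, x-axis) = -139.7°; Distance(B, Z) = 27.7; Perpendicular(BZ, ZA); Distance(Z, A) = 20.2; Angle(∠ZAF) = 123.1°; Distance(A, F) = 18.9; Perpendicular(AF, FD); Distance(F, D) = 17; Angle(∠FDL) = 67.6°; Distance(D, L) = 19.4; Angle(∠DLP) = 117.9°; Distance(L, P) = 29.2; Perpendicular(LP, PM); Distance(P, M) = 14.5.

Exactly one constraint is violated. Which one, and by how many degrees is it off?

Perpendicular(LP, PM) — off by 4.70°.

B = (0.00, 0.00) ✓; BZ at -139.7° ✓; |BZ| = 27.70 ✓; ∠(BZ, ZA) = 90.00° ✓; |ZA| = 20.20 ✓; ∠ZAF = 123.1° ✓; |AF| = 18.90 ✓; ∠(AF, FD) = 90.00° ✓; |FD| = 17.00 ✓; ∠FDL = 67.60° ✓; |DL| = 19.40 ✓; ∠DLP = 117.9° ✓; |LP| = 29.20 ✓; ∠(LP, PM) = 85.30° ✗; |PM| = 14.50 ✓.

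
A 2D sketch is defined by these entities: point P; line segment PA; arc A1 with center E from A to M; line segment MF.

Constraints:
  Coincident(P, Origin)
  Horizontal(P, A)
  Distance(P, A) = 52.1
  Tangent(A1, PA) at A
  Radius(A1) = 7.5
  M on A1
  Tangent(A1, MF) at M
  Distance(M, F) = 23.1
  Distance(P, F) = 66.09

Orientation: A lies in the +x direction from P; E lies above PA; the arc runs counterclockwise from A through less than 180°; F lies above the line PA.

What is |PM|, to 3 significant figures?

60.1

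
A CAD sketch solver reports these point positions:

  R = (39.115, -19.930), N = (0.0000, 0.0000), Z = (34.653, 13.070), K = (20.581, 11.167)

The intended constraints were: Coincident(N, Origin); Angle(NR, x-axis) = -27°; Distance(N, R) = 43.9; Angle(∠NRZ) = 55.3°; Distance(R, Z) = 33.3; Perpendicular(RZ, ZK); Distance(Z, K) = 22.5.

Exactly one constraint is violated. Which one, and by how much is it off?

Distance(Z, K) = 22.5 — off by 8.30.

N = (0.00, 0.00) ✓; NR at -27.00° ✓; |NR| = 43.90 ✓; ∠NRZ = 55.30° ✓; |RZ| = 33.30 ✓; ∠(RZ, ZK) = 90.00° ✓; |ZK| = 14.20 ✗.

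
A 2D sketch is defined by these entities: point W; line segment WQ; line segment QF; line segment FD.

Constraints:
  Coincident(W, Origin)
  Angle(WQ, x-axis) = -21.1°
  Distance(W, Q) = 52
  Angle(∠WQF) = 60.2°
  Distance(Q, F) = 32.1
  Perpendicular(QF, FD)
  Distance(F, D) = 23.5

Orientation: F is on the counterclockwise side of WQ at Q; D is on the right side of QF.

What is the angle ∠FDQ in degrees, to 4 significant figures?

53.79°

W is at the origin; WQ runs at -21.1° with length 52.0, so Q = 52.0·(cos -21.1°, sin -21.1°) = (48.51, -18.72). ∠WQF = 60.2°, so QF runs at -21.1° + (180° − 60.2°) = 98.70° from the x-axis; with |QF| = 32.1, F = Q + 32.1·(cos 98.70°, sin 98.70°) = (43.66, 13.01). The perpendicularity gives FD at right angles to QF; with |FD| = 23.5 on the right of QF, D = F + 23.5·(0.9885, 0.1513) = (66.89, 16.57). Then cos ∠FDQ = DF·DQ / (|DF||DQ|), giving 53.79°.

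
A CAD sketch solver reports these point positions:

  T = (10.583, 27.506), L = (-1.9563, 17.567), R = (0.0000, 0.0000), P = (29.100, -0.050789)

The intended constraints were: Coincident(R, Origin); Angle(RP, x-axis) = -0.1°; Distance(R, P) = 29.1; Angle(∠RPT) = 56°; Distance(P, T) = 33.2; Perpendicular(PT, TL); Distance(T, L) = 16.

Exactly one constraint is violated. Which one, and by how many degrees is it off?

Perpendicular(PT, TL) — off by 4.50°.

R = (0.00, 0.00) ✓; RP at -0.1000° ✓; |RP| = 29.10 ✓; ∠RPT = 56.00° ✓; |PT| = 33.20 ✓; ∠(PT, TL) = 94.50° ✗; |TL| = 16.00 ✓.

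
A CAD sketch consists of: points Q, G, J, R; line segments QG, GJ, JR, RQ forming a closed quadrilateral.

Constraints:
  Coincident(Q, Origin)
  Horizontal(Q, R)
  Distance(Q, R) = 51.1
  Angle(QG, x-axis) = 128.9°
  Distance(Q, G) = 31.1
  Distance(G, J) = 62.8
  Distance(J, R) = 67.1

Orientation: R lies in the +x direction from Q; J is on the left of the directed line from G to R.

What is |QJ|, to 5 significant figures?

70.005

Q is at the origin; Q and R share the same y with |QR| = 51.1 and R in +x, so R = (51.1, 0). QG runs at 128.9° with |QG| = 31.1, so G = (-19.530, 24.203). J is determined by |GJ| = 62.8 and |JR| = 67.1 together: it lies at the intersection of circle(G, 62.8) and circle(R, 67.1). With |GR| = 74.662, the foot of the radical line on GR is 33.590 from G and the perpendicular offset is √(62.8² − 33.590²) = 53.062. Taking the left-of-GR solution: J = (29.448, 63.511).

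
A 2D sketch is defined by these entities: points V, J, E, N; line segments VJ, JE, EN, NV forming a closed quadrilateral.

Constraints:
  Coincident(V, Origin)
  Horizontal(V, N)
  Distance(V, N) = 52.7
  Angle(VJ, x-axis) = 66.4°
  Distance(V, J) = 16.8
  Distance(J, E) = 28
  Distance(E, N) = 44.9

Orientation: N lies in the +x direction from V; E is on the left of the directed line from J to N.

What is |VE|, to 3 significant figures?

44.2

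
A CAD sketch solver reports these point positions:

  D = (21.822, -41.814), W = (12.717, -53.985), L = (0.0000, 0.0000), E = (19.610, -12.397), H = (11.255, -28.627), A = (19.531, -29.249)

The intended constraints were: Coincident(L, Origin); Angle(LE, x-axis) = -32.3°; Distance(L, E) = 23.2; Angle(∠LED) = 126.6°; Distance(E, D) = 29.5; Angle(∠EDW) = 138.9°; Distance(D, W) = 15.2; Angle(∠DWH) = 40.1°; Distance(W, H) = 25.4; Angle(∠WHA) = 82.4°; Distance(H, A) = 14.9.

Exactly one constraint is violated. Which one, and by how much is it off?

Distance(H, A) = 14.9 — off by 6.60.

L = (0.00, 0.00) ✓; LE at -32.30° ✓; |LE| = 23.20 ✓; ∠LED = 126.6° ✓; |ED| = 29.50 ✓; ∠EDW = 138.9° ✓; |DW| = 15.20 ✓; ∠DWH = 40.10° ✓; |WH| = 25.40 ✓; ∠WHA = 82.40° ✓; |HA| = 8.299 ✗.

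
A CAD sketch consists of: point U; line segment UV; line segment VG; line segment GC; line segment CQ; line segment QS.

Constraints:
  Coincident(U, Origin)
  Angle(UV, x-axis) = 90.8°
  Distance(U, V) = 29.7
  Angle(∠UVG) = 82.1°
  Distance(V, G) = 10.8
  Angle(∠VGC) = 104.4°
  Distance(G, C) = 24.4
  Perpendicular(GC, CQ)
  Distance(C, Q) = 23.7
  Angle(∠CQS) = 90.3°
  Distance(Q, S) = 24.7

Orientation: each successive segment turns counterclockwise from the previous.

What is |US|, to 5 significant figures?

28.910

U is at the origin; UV runs at 90.8° with length 29.7, so V = (-0.41468, 29.697). ∠UVG = 82.1° gives VG at -171.30° from the x-axis; with |VG| = 10.8, G = (-11.090, 28.063). ∠VGC = 104.4° gives GC at -95.700° from the x-axis; with |GC| = 24.4, C = (-13.514, 3.7841). GC ⟂ CQ, so CQ runs at -5.7000°; with |CQ| = 23.7, Q = (10.069, 1.4303). ∠CQS = 90.3° gives QS at 84.000° from the x-axis; with |QS| = 24.7, S = (12.651, 25.995). Then |US| = |S − U| = 28.910.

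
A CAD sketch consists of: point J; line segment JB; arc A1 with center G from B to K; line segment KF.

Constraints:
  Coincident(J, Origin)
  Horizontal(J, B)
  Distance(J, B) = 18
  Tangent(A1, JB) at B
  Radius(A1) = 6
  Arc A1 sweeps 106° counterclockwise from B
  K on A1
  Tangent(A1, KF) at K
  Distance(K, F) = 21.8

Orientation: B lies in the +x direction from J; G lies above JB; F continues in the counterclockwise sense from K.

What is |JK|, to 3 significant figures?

25.0

J is at the origin; J and B share the same y with |JB| = 18.0 and B on the +x side, so B = (18.0, 0.00). The tangent condition forces GB to be normal to JB, so G = B + (0, 6) = (18.0, 6.00). On A1, B sits at bearing -90° from G; a 106° counterclockwise sweep puts K at bearing 16°, so K = G + 6.0·(cos 16°, sin 16°) = (23.8, 7.65). Then |JK| = |K − J| = 25.0.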